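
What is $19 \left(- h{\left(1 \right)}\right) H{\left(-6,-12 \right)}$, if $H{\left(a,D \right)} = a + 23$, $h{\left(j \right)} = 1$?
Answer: $-323$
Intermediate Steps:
$H{\left(a,D \right)} = 23 + a$
$19 \left(- h{\left(1 \right)}\right) H{\left(-6,-12 \right)} = 19 \left(\left(-1\right) 1\right) \left(23 - 6\right) = 19 \left(-1\right) 17 = \left(-19\right) 17 = -323$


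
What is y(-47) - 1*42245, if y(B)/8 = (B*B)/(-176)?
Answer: -931599/22 ≈ -42345.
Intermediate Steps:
y(B) = -B**2/22 (y(B) = 8*((B*B)/(-176)) = 8*(B**2*(-1/176)) = 8*(-B**2/176) = -B**2/22)
y(-47) - 1*42245 = -1/22*(-47)**2 - 1*42245 = -1/22*2209 - 42245 = -2209/22 - 42245 = -931599/22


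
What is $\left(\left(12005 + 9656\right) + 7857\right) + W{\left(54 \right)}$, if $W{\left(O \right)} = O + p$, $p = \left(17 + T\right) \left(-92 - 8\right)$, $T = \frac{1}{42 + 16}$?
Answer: $\frac{808238}{29} \approx 27870.0$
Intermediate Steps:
$T = \frac{1}{58} \approx 0.017241$
$p = - \frac{49350}{29}$ ($p = \left(17 + \frac{1}{58}\right) \left(-92 - 8\right) = \frac{987}{58} \left(-100\right) = - \frac{49350}{29} \approx -1701.7$)
$W{\left(O \right)} = - \frac{49350}{29} + O$ ($W{\left(O \right)} = O - \frac{49350}{29} = - \frac{49350}{29} + O$)
$\left(\left(12005 + 9656\right) + 7857\right) + W{\left(54 \right)} = \left(\left(12005 + 9656\right) + 7857\right) + \left(- \frac{49350}{29} + 54\right) = \left(21661 + 7857\right) - \frac{47784}{29} = 29518 - \frac{47784}{29} = \frac{808238}{29}$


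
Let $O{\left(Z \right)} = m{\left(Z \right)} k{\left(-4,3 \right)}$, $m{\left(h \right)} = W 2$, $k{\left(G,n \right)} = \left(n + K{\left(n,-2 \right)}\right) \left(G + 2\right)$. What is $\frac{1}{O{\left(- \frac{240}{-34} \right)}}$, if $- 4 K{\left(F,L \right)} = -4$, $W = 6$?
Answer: $- \frac{1}{96} \approx -0.010417$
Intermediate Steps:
$K{\left(F,L \right)} = 1$ ($K{\left(F,L \right)} = \left(- \frac{1}{4}\right) \left(-4\right) = 1$)
$k{\left(G,n \right)} = \left(1 + n\right) \left(2 + G\right)$ ($k{\left(G,n \right)} = \left(n + 1\right) \left(G + 2\right) = \left(1 + n\right) \left(2 + G\right)$)
$m{\left(h \right)} = 12$ ($m{\left(h \right)} = 6 \cdot 2 = 12$)
$O{\left(Z \right)} = -96$ ($O{\left(Z \right)} = 12 \left(2 - 4 + 2 \cdot 3 - 12\right) = 12 \left(2 - 4 + 6 - 12\right) = 12 \left(-8\right) = -96$)
$\frac{1}{O{\left(- \frac{240}{-34} \right)}} = \frac{1}{-96} = - \frac{1}{96}$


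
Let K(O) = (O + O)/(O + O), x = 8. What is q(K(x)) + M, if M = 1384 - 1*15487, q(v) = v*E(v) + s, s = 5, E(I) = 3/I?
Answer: -14095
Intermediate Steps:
K(O) = 1 (K(O) = (2*O)/((2*O)) = (2*O)*(1/(2*O)) = 1)
q(v) = 8 (q(v) = v*(3/v) + 5 = 3 + 5 = 8)
M = -14103 (M = 1384 - 15487 = -14103)
q(K(x)) + M = 8 - 14103 = -14095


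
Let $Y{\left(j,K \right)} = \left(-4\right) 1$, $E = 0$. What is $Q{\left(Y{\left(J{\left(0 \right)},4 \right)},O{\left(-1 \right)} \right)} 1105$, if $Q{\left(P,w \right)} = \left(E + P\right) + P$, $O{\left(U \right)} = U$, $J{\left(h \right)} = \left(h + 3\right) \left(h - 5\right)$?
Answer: $-8840$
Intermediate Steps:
$J{\left(h \right)} = \left(-5 + h\right) \left(3 + h\right)$ ($J{\left(h \right)} = \left(3 + h\right) \left(-5 + h\right) = \left(-5 + h\right) \left(3 + h\right)$)
$Y{\left(j,K \right)} = -4$
$Q{\left(P,w \right)} = 2 P$ ($Q{\left(P,w \right)} = \left(0 + P\right) + P = P + P = 2 P$)
$Q{\left(Y{\left(J{\left(0 \right)},4 \right)},O{\left(-1 \right)} \right)} 1105 = 2 \left(-4\right) 1105 = \left(-8\right) 1105 = -8840$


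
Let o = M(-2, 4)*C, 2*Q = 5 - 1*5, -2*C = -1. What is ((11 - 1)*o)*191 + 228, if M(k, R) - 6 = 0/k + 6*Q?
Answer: 5958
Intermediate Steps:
C = ½ (C = -½*(-1) = ½ ≈ 0.50000)
Q = 0 (Q = (5 - 1*5)/2 = (5 - 5)/2 = (½)*0 = 0)
M(k, R) = 6 (M(k, R) = 6 + (0/k + 6*0) = 6 + (0 + 0) = 6 + 0 = 6)
o = 3 (o = 6*(½) = 3)
((11 - 1)*o)*191 + 228 = ((11 - 1)*3)*191 + 228 = (10*3)*191 + 228 = 30*191 + 228 = 5730 + 228 = 5958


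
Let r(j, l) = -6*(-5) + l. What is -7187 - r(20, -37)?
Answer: -7180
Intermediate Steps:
r(j, l) = 30 + l
-7187 - r(20, -37) = -7187 - (30 - 37) = -7187 - 1*(-7) = -7187 + 7 = -7180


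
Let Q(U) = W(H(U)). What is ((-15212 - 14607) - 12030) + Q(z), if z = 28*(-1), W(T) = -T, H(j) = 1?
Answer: -41850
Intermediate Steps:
z = -28
Q(U) = -1 (Q(U) = -1*1 = -1)
((-15212 - 14607) - 12030) + Q(z) = ((-15212 - 14607) - 12030) - 1 = (-29819 - 12030) - 1 = -41849 - 1 = -41850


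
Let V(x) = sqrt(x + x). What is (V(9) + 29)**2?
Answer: 859 + 174*sqrt(2) ≈ 1105.1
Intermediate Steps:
V(x) = sqrt(2)*sqrt(x) (V(x) = sqrt(2*x) = sqrt(2)*sqrt(x))
(V(9) + 29)**2 = (sqrt(2)*sqrt(9) + 29)**2 = (sqrt(2)*3 + 29)**2 = (3*sqrt(2) + 29)**2 = (29 + 3*sqrt(2))**2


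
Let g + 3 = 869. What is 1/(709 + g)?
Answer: 1/1575 ≈ 0.00063492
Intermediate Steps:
g = 866 (g = -3 + 869 = 866)
1/(709 + g) = 1/(709 + 866) = 1/1575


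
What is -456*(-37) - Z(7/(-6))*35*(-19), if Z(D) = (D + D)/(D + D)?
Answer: 17537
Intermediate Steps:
Z(D) = 1 (Z(D) = (2*D)/((2*D)) = (2*D)*(1/(2*D)) = 1)
-456*(-37) - Z(7/(-6))*35*(-19) = -456*(-37) - 1*35*(-19) = 16872 - 35*(-19) = 16872 - 1*(-665) = 16872 + 665 = 17537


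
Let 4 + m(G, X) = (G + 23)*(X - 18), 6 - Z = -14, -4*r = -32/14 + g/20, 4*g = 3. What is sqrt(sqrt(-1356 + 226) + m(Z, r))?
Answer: sqrt(-59100405 + 78400*I*sqrt(1130))/280 ≈ 0.61202 + 27.463*I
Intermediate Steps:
g = 3/4 (g = (1/4)*3 = 3/4 ≈ 0.75000)
r = 1259/2240 (r = -(-32/14 + (3/4)/20)/4 = -(-32*1/14 + (3/4)*(1/20))/4 = -(-16/7 + 3/80)/4 = -1/4*(-1259/560) = 1259/2240 ≈ 0.56205)
Z = 20 (Z = 6 - 1*(-14) = 6 + 14 = 20)
m(G, X) = -4 + (-18 + X)*(23 + G) (m(G, X) = -4 + (G + 23)*(X - 18) = -4 + (23 + G)*(-18 + X) = -4 + (-18 + X)*(23 + G))
sqrt(sqrt(-1356 + 226) + m(Z, r)) = sqrt(sqrt(-1356 + 226) + (-418 - 18*20 + 23*(1259/2240) + 20*(1259/2240))) = sqrt(sqrt(-1130) + (-418 - 360 + 28957/2240 + 1259/112)) = sqrt(I*sqrt(1130) - 1688583/2240) = sqrt(-1688583/2240 + I*sqrt(1130))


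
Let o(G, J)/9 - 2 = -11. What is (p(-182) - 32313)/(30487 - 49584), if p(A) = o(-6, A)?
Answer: 32394/19097 ≈ 1.6963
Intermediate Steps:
o(G, J) = -81 (o(G, J) = 18 + 9*(-11) = 18 - 99 = -81)
p(A) = -81
(p(-182) - 32313)/(30487 - 49584) = (-81 - 32313)/(30487 - 49584) = -32394/(-19097) = -32394*(-1/19097) = 32394/19097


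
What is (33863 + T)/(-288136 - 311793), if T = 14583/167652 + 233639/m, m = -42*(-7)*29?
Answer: -128156346079/2268621914636 ≈ -0.056491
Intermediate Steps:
m = 8526 (m = 294*29 = 8526)
T = 103953387/3781484 (T = 14583/167652 + 233639/8526 = 14583*(1/167652) + 233639*(1/8526) = 4861/55884 + 33377/1218 = 103953387/3781484 ≈ 27.490)
(33863 + T)/(-288136 - 311793) = (33863 + 103953387/3781484)/(-288136 - 311793) = (128156346079/3781484)/(-599929) = (128156346079/3781484)*(-1/599929) = -128156346079/2268621914636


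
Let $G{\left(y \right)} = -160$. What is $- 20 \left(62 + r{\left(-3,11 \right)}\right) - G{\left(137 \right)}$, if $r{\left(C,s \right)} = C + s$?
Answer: $-1240$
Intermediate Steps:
$- 20 \left(62 + r{\left(-3,11 \right)}\right) - G{\left(137 \right)} = - 20 \left(62 + \left(-3 + 11\right)\right) - -160 = - 20 \left(62 + 8\right) + 160 = \left(-20\right) 70 + 160 = -1400 + 160 = -1240$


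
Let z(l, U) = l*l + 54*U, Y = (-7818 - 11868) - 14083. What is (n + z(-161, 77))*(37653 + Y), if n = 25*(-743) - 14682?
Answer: -12343352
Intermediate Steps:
Y = -33769 (Y = -19686 - 14083 = -33769)
z(l, U) = l² + 54*U
n = -33257 (n = -18575 - 14682 = -33257)
(n + z(-161, 77))*(37653 + Y) = (-33257 + ((-161)² + 54*77))*(37653 - 33769) = (-33257 + (25921 + 4158))*3884 = (-33257 + 30079)*3884 = -3178*3884 = -12343352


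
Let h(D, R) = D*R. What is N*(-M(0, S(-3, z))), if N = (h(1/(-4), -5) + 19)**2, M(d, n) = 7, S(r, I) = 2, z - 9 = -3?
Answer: -45927/16 ≈ -2870.4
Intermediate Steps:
z = 6 (z = 9 - 3 = 6)
N = 6561/16 (N = (-5/(-4) + 19)**2 = (-1/4*(-5) + 19)**2 = (5/4 + 19)**2 = (81/4)**2 = 6561/16 ≈ 410.06)
N*(-M(0, S(-3, z))) = 6561*(-1*7)/16 = (6561/16)*(-7) = -45927/16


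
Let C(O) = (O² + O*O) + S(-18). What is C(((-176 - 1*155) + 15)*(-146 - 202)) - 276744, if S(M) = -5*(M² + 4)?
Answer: 24185643664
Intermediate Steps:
S(M) = -20 - 5*M² (S(M) = -5*(4 + M²) = -20 - 5*M²)
C(O) = -1640 + 2*O² (C(O) = (O² + O*O) + (-20 - 5*(-18)²) = (O² + O²) + (-20 - 5*324) = 2*O² + (-20 - 1620) = 2*O² - 1640 = -1640 + 2*O²)
C(((-176 - 1*155) + 15)*(-146 - 202)) - 276744 = (-1640 + 2*(((-176 - 1*155) + 15)*(-146 - 202))²) - 276744 = (-1640 + 2*(((-176 - 155) + 15)*(-348))²) - 276744 = (-1640 + 2*((-331 + 15)*(-348))²) - 276744 = (-1640 + 2*(-316*(-348))²) - 276744 = (-1640 + 2*109968²) - 276744 = (-1640 + 2*12092961024) - 276744 = (-1640 + 24185922048) - 276744 = 24185920408 - 276744 = 24185643664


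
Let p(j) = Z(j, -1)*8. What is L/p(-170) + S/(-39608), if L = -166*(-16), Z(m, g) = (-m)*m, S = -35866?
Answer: 127922193/143083900 ≈ 0.89404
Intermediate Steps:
Z(m, g) = -m**2
p(j) = -8*j**2 (p(j) = -j**2*8 = -8*j**2)
L = 2656
L/p(-170) + S/(-39608) = 2656/((-8*(-170)**2)) - 35866/(-39608) = 2656/((-8*28900)) - 35866*(-1/39608) = 2656/(-231200) + 17933/19804 = 2656*(-1/231200) + 17933/19804 = -83/7225 + 17933/19804 = 127922193/143083900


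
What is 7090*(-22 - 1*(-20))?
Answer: -14180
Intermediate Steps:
7090*(-22 - 1*(-20)) = 7090*(-22 + 20) = 7090*(-2) = -14180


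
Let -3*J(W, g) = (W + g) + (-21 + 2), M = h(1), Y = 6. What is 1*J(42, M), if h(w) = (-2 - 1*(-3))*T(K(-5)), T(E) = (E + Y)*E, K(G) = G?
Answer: -6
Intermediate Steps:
T(E) = E*(6 + E) (T(E) = (E + 6)*E = (6 + E)*E = E*(6 + E))
h(w) = -5 (h(w) = (-2 - 1*(-3))*(-5*(6 - 5)) = (-2 + 3)*(-5*1) = 1*(-5) = -5)
M = -5
J(W, g) = 19/3 - W/3 - g/3 (J(W, g) = -((W + g) + (-21 + 2))/3 = -((W + g) - 19)/3 = -(-19 + W + g)/3 = 19/3 - W/3 - g/3)
1*J(42, M) = 1*(19/3 - ⅓*42 - ⅓*(-5)) = 1*(19/3 - 14 + 5/3) = 1*(-6) = -6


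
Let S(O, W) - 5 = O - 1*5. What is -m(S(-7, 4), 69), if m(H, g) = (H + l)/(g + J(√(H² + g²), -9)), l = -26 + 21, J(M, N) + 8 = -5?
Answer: 3/14 ≈ 0.21429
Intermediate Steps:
S(O, W) = O (S(O, W) = 5 + (O - 1*5) = 5 + (O - 5) = 5 + (-5 + O) = O)
J(M, N) = -13 (J(M, N) = -8 - 5 = -13)
l = -5
m(H, g) = (-5 + H)/(-13 + g) (m(H, g) = (H - 5)/(g - 13) = (-5 + H)/(-13 + g))
-m(S(-7, 4), 69) = -(-5 - 7)/(-13 + 69) = -(-12)/56 = -1*(-3/14) = 3/14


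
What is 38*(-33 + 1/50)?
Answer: -31331/25 ≈ -1253.2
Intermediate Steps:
38*(-33 + 1/50) = 38*(-1649/50) = -31331/25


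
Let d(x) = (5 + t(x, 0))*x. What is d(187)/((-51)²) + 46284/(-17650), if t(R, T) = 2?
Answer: -2861201/1350225 ≈ -2.1191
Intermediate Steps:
d(x) = 7*x (d(x) = (5 + 2)*x = 7*x)
d(187)/((-51)²) + 46284/(-17650) = (7*187)/((-51)²) + 46284/(-17650) = 1309/2601 + 46284*(-1/17650) = 1309*(1/2601) - 23142/8825 = 77/153 - 23142/8825 = -2861201/1350225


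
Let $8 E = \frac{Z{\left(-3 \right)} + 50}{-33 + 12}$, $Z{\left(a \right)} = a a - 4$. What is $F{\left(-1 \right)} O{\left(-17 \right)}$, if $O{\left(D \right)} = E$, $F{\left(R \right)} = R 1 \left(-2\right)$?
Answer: $- \frac{55}{84} \approx -0.65476$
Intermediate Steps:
$F{\left(R \right)} = - 2 R$ ($F{\left(R \right)} = R \left(-2\right) = - 2 R$)
$Z{\left(a \right)} = -4 + a^{2}$ ($Z{\left(a \right)} = a^{2} - 4 = -4 + a^{2}$)
$E = - \frac{55}{168}$ ($E = \frac{\left(\left(-4 + \left(-3\right)^{2}\right) + 50\right) \frac{1}{-33 + 12}}{8} = \frac{\left(\left(-4 + 9\right) + 50\right) \frac{1}{-21}}{8} = \frac{\left(5 + 50\right) \left(- \frac{1}{21}\right)}{8} = \frac{55 \left(- \frac{1}{21}\right)}{8} = \frac{1}{8} \left(- \frac{55}{21}\right) = - \frac{55}{168} \approx -0.32738$)
$O{\left(D \right)} = - \frac{55}{168}$
$F{\left(-1 \right)} O{\left(-17 \right)} = \left(-2\right) \left(-1\right) \left(- \frac{55}{168}\right) = 2 \left(- \frac{55}{168}\right) = - \frac{55}{84}$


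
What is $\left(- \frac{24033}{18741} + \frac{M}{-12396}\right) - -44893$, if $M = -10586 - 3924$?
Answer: $\frac{1738203516865}{38718906} \approx 44893.0$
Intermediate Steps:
$M = -14510$
$\left(- \frac{24033}{18741} + \frac{M}{-12396}\right) - -44893 = \left(- \frac{24033}{18741} - \frac{14510}{-12396}\right) - -44893 = \left(\left(-24033\right) \frac{1}{18741} - - \frac{7255}{6198}\right) + 44893 = \left(- \frac{8011}{6247} + \frac{7255}{6198}\right) + 44893 = - \frac{4330193}{38718906} + 44893 = \frac{1738203516865}{38718906}$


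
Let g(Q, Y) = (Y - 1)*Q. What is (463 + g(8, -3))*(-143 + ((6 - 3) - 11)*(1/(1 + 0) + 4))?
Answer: -78873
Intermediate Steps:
g(Q, Y) = Q*(-1 + Y) (g(Q, Y) = (-1 + Y)*Q = Q*(-1 + Y))
(463 + g(8, -3))*(-143 + ((6 - 3) - 11)*(1/(1 + 0) + 4)) = (463 + 8*(-1 - 3))*(-143 + ((6 - 3) - 11)*(1/(1 + 0) + 4)) = (463 + 8*(-4))*(-143 + (3 - 11)*(1/1 + 4)) = (463 - 32)*(-143 - 8*(1 + 4)) = 431*(-143 - 8*5) = 431*(-143 - 40) = 431*(-183) = -78873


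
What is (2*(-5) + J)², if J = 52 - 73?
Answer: 961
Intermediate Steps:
J = -21
(2*(-5) + J)² = (2*(-5) - 21)² = (-10 - 21)² = (-31)² = 961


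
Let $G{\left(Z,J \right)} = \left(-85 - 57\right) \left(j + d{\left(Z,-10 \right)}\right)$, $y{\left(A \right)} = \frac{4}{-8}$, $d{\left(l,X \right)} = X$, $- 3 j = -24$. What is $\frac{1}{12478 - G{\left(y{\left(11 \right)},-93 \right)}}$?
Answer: $\frac{1}{12194} \approx 8.2007 \cdot 10^{-5}$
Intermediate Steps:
$j = 8$ ($j = \left(- \frac{1}{3}\right) \left(-24\right) = 8$)
$y{\left(A \right)} = - \frac{1}{2}$ ($y{\left(A \right)} = 4 \left(- \frac{1}{8}\right) = - \frac{1}{2}$)
$G{\left(Z,J \right)} = 284$ ($G{\left(Z,J \right)} = \left(-85 - 57\right) \left(8 - 10\right) = \left(-142\right) \left(-2\right) = 284$)
$\frac{1}{12478 - G{\left(y{\left(11 \right)},-93 \right)}} = \frac{1}{12478 - 284} = \frac{1}{12194}$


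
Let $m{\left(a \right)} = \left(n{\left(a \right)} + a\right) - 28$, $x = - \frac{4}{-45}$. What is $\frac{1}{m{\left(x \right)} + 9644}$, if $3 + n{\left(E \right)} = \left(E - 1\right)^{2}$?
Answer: $\frac{2025}{19468186} \approx 0.00010402$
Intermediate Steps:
$x = \frac{4}{45}$ ($x = \left(-4\right) \left(- \frac{1}{45}\right) = \frac{4}{45} \approx 0.088889$)
$n{\left(E \right)} = -3 + \left(-1 + E\right)^{2}$ ($n{\left(E \right)} = -3 + \left(E - 1\right)^{2} = -3 + \left(-1 + E\right)^{2}$)
$m{\left(a \right)} = -31 + a + \left(-1 + a\right)^{2}$ ($m{\left(a \right)} = \left(\left(-3 + \left(-1 + a\right)^{2}\right) + a\right) - 28 = \left(-3 + a + \left(-1 + a\right)^{2}\right) - 28 = -31 + a + \left(-1 + a\right)^{2}$)
$\frac{1}{m{\left(x \right)} + 9644} = \frac{1}{\left(-30 + \left(\frac{4}{45}\right)^{2} - \frac{4}{45}\right) + 9644} = \frac{1}{\left(-30 + \frac{16}{2025} - \frac{4}{45}\right) + 9644} = \frac{1}{- \frac{60914}{2025} + 9644} = \frac{1}{\frac{19468186}{2025}} = \frac{2025}{19468186}$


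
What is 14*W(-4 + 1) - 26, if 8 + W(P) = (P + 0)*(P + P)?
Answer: 114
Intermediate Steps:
W(P) = -8 + 2*P² (W(P) = -8 + (P + 0)*(P + P) = -8 + P*(2*P) = -8 + 2*P²)
14*W(-4 + 1) - 26 = 14*(-8 + 2*(-4 + 1)²) - 26 = 14*(-8 + 2*(-3)²) - 26 = 14*(-8 + 2*9) - 26 = 14*(-8 + 18) - 26 = 14*10 - 26 = 140 - 26 = 114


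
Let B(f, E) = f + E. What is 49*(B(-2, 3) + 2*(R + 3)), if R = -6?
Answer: -245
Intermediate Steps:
B(f, E) = E + f
49*(B(-2, 3) + 2*(R + 3)) = 49*((3 - 2) + 2*(-6 + 3)) = 49*(1 + 2*(-3)) = 49*(1 - 6) = 49*(-5) = -245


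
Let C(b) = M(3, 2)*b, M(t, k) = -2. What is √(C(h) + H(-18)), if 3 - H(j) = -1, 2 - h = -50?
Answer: 10*I ≈ 10.0*I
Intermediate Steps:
h = 52 (h = 2 - 1*(-50) = 2 + 50 = 52)
H(j) = 4 (H(j) = 3 - 1*(-1) = 3 + 1 = 4)
C(b) = -2*b
√(C(h) + H(-18)) = √(-2*52 + 4) = √(-104 + 4) = √(-100) = 10*I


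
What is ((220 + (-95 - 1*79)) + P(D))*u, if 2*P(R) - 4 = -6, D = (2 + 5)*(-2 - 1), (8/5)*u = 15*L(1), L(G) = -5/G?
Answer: -16875/8 ≈ -2109.4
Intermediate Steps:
u = -375/8 (u = 5*(15*(-5/1))/8 = 5*(15*(-5*1))/8 = 5*(15*(-5))/8 = (5/8)*(-75) = -375/8 ≈ -46.875)
D = -21 (D = 7*(-3) = -21)
P(R) = -1 (P(R) = 2 + (½)*(-6) = 2 - 3 = -1)
((220 + (-95 - 1*79)) + P(D))*u = ((220 + (-95 - 1*79)) - 1)*(-375/8) = ((220 + (-95 - 79)) - 1)*(-375/8) = ((220 - 174) - 1)*(-375/8) = (46 - 1)*(-375/8) = 45*(-375/8) = -16875/8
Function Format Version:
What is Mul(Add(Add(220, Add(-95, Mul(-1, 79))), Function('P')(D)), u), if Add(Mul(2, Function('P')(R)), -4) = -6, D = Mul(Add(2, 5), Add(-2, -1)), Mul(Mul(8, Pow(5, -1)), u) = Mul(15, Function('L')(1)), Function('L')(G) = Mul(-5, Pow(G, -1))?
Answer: Rational(-16875, 8) ≈ -2109.4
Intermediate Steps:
u = Rational(-375, 8) (u = Mul(Rational(5, 8), Mul(15, Mul(-5, Pow(1, -1)))) = Mul(Rational(5, 8), Mul(15, Mul(-5, 1))) = Mul(Rational(5, 8), Mul(15, -5)) = Mul(Rational(5, 8), -75) = Rational(-375, 8) ≈ -46.875)
D = -21 (D = Mul(7, -3) = -21)
Function('P')(R) = -1 (Function('P')(R) = Add(2, Mul(Rational(1, 2), -6)) = Add(2, -3) = -1)
Mul(Add(Add(220, Add(-95, Mul(-1, 79))), Function('P')(D)), u) = Mul(Add(Add(220, Add(-95, Mul(-1, 79))), -1), Rational(-375, 8)) = Mul(Add(Add(220, Add(-95, -79)), -1), Rational(-375, 8)) = Mul(Add(Add(220, -174), -1), Rational(-375, 8)) = Mul(Add(46, -1), Rational(-375, 8)) = Mul(45, Rational(-375, 8)) = Rational(-16875, 8)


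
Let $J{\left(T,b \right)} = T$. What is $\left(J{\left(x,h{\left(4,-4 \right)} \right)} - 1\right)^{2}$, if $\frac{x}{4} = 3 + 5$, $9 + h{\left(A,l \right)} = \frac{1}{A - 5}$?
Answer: $961$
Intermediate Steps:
$h{\left(A,l \right)} = -9 + \frac{1}{-5 + A}$ ($h{\left(A,l \right)} = -9 + \frac{1}{A - 5} = -9 + \frac{1}{-5 + A}$)
$x = 32$ ($x = 4 \left(3 + 5\right) = 4 \cdot 8 = 32$)
$\left(J{\left(x,h{\left(4,-4 \right)} \right)} - 1\right)^{2} = \left(32 - 1\right)^{2} = 31^{2} = 961$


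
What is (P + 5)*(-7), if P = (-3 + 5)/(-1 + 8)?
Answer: -37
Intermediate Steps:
P = 2/7 ≈ 0.28571
(P + 5)*(-7) = (2/7 + 5)*(-7) = (37/7)*(-7) = -37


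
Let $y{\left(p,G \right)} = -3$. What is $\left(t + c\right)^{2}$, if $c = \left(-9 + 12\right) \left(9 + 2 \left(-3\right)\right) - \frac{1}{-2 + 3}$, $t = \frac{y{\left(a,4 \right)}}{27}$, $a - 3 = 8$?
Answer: $\frac{5041}{81} \approx 62.235$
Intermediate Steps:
$a = 11$ ($a = 3 + 8 = 11$)
$t = - \frac{1}{9}$ ($t = - \frac{3}{27} = \left(-3\right) \frac{1}{27} = - \frac{1}{9} \approx -0.11111$)
$c = 8$ ($c = 3 \left(9 - 6\right) - 1^{-1} = 3 \cdot 3 - 1 = 9 - 1 = 8$)
$\left(t + c\right)^{2} = \left(- \frac{1}{9} + 8\right)^{2} = \left(\frac{71}{9}\right)^{2} = \frac{5041}{81}$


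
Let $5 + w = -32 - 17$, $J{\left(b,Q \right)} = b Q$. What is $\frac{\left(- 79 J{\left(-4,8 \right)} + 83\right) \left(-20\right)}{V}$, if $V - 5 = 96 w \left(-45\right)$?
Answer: $- \frac{10444}{46657} \approx -0.22385$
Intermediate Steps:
$J{\left(b,Q \right)} = Q b$
$w = -54$ ($w = -5 - 49 = -54$)
$V = 233285$ ($V = 5 + 96 \left(-54\right) \left(-45\right) = 5 - -233280 = 5 + 233280 = 233285$)
$\frac{\left(- 79 J{\left(-4,8 \right)} + 83\right) \left(-20\right)}{V} = \frac{\left(- 79 \cdot 8 \left(-4\right) + 83\right) \left(-20\right)}{233285} = \left(\left(-79\right) \left(-32\right) + 83\right) \left(-20\right) \frac{1}{233285} = \left(2528 + 83\right) \left(-20\right) \frac{1}{233285} = 2611 \left(-20\right) \frac{1}{233285} = \left(-52220\right) \frac{1}{233285} = - \frac{10444}{46657}$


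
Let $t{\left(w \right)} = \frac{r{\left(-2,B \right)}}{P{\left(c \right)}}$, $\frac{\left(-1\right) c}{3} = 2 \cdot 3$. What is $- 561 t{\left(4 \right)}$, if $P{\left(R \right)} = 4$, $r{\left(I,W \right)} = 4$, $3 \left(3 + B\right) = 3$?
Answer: $-561$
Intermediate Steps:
$B = -2$ ($B = -3 + \frac{1}{3} \cdot 3 = -3 + 1 = -2$)
$c = -18$ ($c = - 3 \cdot 2 \cdot 3 = \left(-3\right) 6 = -18$)
$t{\left(w \right)} = 1$ ($t{\left(w \right)} = \frac{4}{4} = 4 \cdot \frac{1}{4} = 1$)
$- 561 t{\left(4 \right)} = \left(-561\right) 1 = -561$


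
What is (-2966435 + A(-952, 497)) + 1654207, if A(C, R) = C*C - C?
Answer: -404972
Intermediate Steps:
A(C, R) = C**2 - C
(-2966435 + A(-952, 497)) + 1654207 = (-2966435 - 952*(-1 - 952)) + 1654207 = (-2966435 - 952*(-953)) + 1654207 = (-2966435 + 907256) + 1654207 = -2059179 + 1654207 = -404972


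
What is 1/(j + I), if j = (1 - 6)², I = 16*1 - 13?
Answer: 1/28 ≈ 0.035714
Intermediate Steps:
I = 3 (I = 16 - 13 = 3)
j = 25 (j = (-5)² = 25)
1/(j + I) = 1/(25 + 3) = 1/28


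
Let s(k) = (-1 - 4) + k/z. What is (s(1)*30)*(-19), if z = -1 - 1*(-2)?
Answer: 2280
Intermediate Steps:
z = 1 (z = -1 + 2 = 1)
s(k) = -5 + k (s(k) = (-1 - 4) + k/1 = -5 + k*1 = -5 + k)
(s(1)*30)*(-19) = ((-5 + 1)*30)*(-19) = -4*30*(-19) = -120*(-19) = 2280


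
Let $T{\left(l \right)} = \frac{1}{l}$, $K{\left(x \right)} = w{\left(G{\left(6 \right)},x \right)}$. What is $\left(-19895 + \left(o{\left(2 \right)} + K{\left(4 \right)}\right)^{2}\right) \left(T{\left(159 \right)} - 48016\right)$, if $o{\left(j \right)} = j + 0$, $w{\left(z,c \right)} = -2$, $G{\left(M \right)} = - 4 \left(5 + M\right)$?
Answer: $\frac{151889232985}{159} \approx 9.5528 \cdot 10^{8}$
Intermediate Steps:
$G{\left(M \right)} = -20 - 4 M$
$K{\left(x \right)} = -2$
$o{\left(j \right)} = j$
$\left(-19895 + \left(o{\left(2 \right)} + K{\left(4 \right)}\right)^{2}\right) \left(T{\left(159 \right)} - 48016\right) = \left(-19895 + \left(2 - 2\right)^{2}\right) \left(\frac{1}{159} - 48016\right) = \left(-19895 + 0^{2}\right) \left(\frac{1}{159} - 48016\right) = \left(-19895 + 0\right) \left(- \frac{7634543}{159}\right) = \left(-19895\right) \left(- \frac{7634543}{159}\right) = \frac{151889232985}{159}$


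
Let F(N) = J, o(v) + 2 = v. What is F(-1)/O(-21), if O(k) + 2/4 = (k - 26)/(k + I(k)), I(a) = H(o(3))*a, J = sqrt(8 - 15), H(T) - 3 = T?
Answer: -210*I*sqrt(7)/11 ≈ -50.51*I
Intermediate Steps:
o(v) = -2 + v
H(T) = 3 + T
J = I*sqrt(7) (J = sqrt(-7) = I*sqrt(7) ≈ 2.6458*I)
I(a) = 4*a (I(a) = (3 + (-2 + 3))*a = (3 + 1)*a = 4*a)
F(N) = I*sqrt(7)
O(k) = -1/2 + (-26 + k)/(5*k) (O(k) = -1/2 + (k - 26)/(k + 4*k) = -1/2 + (-26 + k)/((5*k)) = -1/2 + (-26 + k)*(1/(5*k)) = -1/2 + (-26 + k)/(5*k))
F(-1)/O(-21) = (I*sqrt(7))/(((1/10)*(-52 - 3*(-21))/(-21))) = (I*sqrt(7))/(((1/10)*(-1/21)*(-52 + 63))) = (I*sqrt(7))/(((1/10)*(-1/21)*11)) = (I*sqrt(7))/(-11/210) = (I*sqrt(7))*(-210/11) = -210*I*sqrt(7)/11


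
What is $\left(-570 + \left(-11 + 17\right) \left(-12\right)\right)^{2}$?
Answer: $412164$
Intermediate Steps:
$\left(-570 + \left(-11 + 17\right) \left(-12\right)\right)^{2} = \left(-570 + 6 \left(-12\right)\right)^{2} = \left(-570 - 72\right)^{2} = \left(-642\right)^{2} = 412164$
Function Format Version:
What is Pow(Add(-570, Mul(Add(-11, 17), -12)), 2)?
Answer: 412164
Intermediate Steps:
Pow(Add(-570, Mul(Add(-11, 17), -12)), 2) = Pow(Add(-570, Mul(6, -12)), 2) = Pow(Add(-570, -72), 2) = Pow(-642, 2) = 412164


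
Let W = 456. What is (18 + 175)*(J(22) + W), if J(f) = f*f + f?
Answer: 185666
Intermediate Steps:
J(f) = f + f**2 (J(f) = f**2 + f = f + f**2)
(18 + 175)*(J(22) + W) = (18 + 175)*(22*(1 + 22) + 456) = 193*(22*23 + 456) = 193*(506 + 456) = 193*962 = 185666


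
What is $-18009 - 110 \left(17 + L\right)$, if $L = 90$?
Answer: $-29779$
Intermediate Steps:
$-18009 - 110 \left(17 + L\right) = -18009 - 110 \left(17 + 90\right) = -18009 - 11770 = -29779$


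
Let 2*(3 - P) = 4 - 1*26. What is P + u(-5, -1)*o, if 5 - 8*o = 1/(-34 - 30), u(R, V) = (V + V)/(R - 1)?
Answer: 7275/512 ≈ 14.209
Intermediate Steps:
u(R, V) = 2*V/(-1 + R) (u(R, V) = (2*V)/(-1 + R) = 2*V/(-1 + R))
o = 321/512 (o = 5/8 - 1/(8*(-34 - 30)) = 5/8 - 1/8/(-64) = 5/8 - 1/8*(-1/64) = 5/8 + 1/512 = 321/512 ≈ 0.62695)
P = 14 (P = 3 - (4 - 1*26)/2 = 3 - (4 - 26)/2 = 3 - 1/2*(-22) = 3 + 11 = 14)
P + u(-5, -1)*o = 14 + (2*(-1)/(-1 - 5))*(321/512) = 14 + (2*(-1)/(-6))*(321/512) = 14 + (2*(-1)*(-1/6))*(321/512) = 14 + (1/3)*(321/512) = 14 + 107/512 = 7275/512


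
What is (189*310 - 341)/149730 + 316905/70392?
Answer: 39593279/8095080 ≈ 4.8910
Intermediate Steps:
(189*310 - 341)/149730 + 316905/70392 = (58590 - 341)*(1/149730) + 316905*(1/70392) = 58249*(1/149730) + 105635/23464 = 1879/4830 + 105635/23464 = 39593279/8095080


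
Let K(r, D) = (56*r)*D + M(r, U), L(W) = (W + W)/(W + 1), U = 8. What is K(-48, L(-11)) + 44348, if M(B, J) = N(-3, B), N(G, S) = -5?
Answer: 192147/5 ≈ 38429.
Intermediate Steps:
M(B, J) = -5
L(W) = 2*W/(1 + W) (L(W) = (2*W)/(1 + W) = 2*W/(1 + W))
K(r, D) = -5 + 56*D*r (K(r, D) = (56*r)*D - 5 = 56*D*r - 5 = -5 + 56*D*r)
K(-48, L(-11)) + 44348 = (-5 + 56*(2*(-11)/(1 - 11))*(-48)) + 44348 = (-5 + 56*(2*(-11)/(-10))*(-48)) + 44348 = (-5 + 56*(2*(-11)*(-1/10))*(-48)) + 44348 = (-5 + 56*(11/5)*(-48)) + 44348 = (-5 - 29568/5) + 44348 = -29593/5 + 44348 = 192147/5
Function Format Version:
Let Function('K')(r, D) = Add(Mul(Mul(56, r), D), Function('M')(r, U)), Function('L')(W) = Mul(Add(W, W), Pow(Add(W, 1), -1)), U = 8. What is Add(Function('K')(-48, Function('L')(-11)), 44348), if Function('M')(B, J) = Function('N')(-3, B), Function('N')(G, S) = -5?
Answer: Rational(192147, 5) ≈ 38429.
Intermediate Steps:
Function('M')(B, J) = -5
Function('L')(W) = Mul(2, W, Pow(Add(1, W), -1)) (Function('L')(W) = Mul(Mul(2, W), Pow(Add(1, W), -1)) = Mul(2, W, Pow(Add(1, W), -1)))
Function('K')(r, D) = Add(-5, Mul(56, D, r)) (Function('K')(r, D) = Add(Mul(Mul(56, r), D), -5) = Add(Mul(56, D, r), -5) = Add(-5, Mul(56, D, r)))
Add(Function('K')(-48, Function('L')(-11)), 44348) = Add(Add(-5, Mul(56, Mul(2, -11, Pow(Add(1, -11), -1)), -48)), 44348) = Add(Add(-5, Mul(56, Mul(2, -11, Pow(-10, -1)), -48)), 44348) = Add(Add(-5, Mul(56, Mul(2, -11, Rational(-1, 10)), -48)), 44348) = Add(Add(-5, Mul(56, Rational(11, 5), -48)), 44348) = Add(Add(-5, Rational(-29568, 5)), 44348) = Add(Rational(-29593, 5), 44348) = Rational(192147, 5)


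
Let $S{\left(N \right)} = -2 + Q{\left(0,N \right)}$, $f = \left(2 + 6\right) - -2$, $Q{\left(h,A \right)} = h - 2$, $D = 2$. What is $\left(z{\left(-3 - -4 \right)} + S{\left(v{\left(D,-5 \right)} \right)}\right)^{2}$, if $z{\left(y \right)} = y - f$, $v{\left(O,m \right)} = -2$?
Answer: $169$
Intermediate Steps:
$Q{\left(h,A \right)} = -2 + h$
$f = 10$ ($f = 8 + 2 = 10$)
$S{\left(N \right)} = -4$ ($S{\left(N \right)} = -2 + \left(-2 + 0\right) = -2 - 2 = -4$)
$z{\left(y \right)} = -10 + y$ ($z{\left(y \right)} = y - 10 = -10 + y$)
$\left(z{\left(-3 - -4 \right)} + S{\left(v{\left(D,-5 \right)} \right)}\right)^{2} = \left(\left(-10 - -1\right) - 4\right)^{2} = \left(\left(-10 + \left(-3 + 4\right)\right) - 4\right)^{2} = \left(\left(-10 + 1\right) - 4\right)^{2} = \left(-9 - 4\right)^{2} = \left(-13\right)^{2} = 169$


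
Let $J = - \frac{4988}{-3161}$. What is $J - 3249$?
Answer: $- \frac{353969}{109} \approx -3247.4$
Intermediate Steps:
$J = \frac{172}{109}$ ($J = \left(-4988\right) \left(- \frac{1}{3161}\right) = \frac{172}{109} \approx 1.578$)
$J - 3249 = \frac{172}{109} - 3249 = - \frac{353969}{109}$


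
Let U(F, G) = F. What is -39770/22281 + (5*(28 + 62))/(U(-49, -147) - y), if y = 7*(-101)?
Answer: -1153015/1047207 ≈ -1.1010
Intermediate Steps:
y = -707
-39770/22281 + (5*(28 + 62))/(U(-49, -147) - y) = -39770/22281 + (5*(28 + 62))/(-49 - 1*(-707)) = -39770*1/22281 + (5*90)/(-49 + 707) = -39770/22281 + 450/658 = -39770/22281 + 450*(1/658) = -39770/22281 + 225/329 = -1153015/1047207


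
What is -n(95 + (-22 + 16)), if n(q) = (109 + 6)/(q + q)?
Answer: -115/178 ≈ -0.64607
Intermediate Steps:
n(q) = 115/(2*q) (n(q) = 115/((2*q)) = 115*(1/(2*q)) = 115/(2*q))
-n(95 + (-22 + 16)) = -115/(2*(95 + (-22 + 16))) = -115/(2*(95 - 6)) = -115/(2*89) = -1*115/178 = -115/178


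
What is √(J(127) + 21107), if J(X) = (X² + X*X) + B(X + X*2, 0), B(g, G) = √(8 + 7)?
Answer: √(53365 + √15) ≈ 231.02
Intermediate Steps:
B(g, G) = √15
J(X) = √15 + 2*X² (J(X) = (X² + X*X) + √15 = (X² + X²) + √15 = 2*X² + √15 = √15 + 2*X²)
√(J(127) + 21107) = √((√15 + 2*127²) + 21107) = √((√15 + 2*16129) + 21107) = √((√15 + 32258) + 21107) = √((32258 + √15) + 21107) = √(53365 + √15)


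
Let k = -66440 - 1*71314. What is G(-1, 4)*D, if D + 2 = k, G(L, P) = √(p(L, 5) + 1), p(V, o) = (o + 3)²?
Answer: -137756*√65 ≈ -1.1106e+6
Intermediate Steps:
p(V, o) = (3 + o)²
G(L, P) = √65 (G(L, P) = √((3 + 5)² + 1) = √(8² + 1) = √(64 + 1) = √65)
k = -137754 (k = -66440 - 71314 = -137754)
D = -137756 (D = -2 - 137754 = -137756)
G(-1, 4)*D = √65*(-137756) = -137756*√65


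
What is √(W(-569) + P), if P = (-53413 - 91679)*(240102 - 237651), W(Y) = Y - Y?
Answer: 6*I*√9878347 ≈ 18858.0*I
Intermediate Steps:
W(Y) = 0
P = -355620492 (P = -145092*2451 = -355620492)
√(W(-569) + P) = √(0 - 355620492) = √(-355620492) = 6*I*√9878347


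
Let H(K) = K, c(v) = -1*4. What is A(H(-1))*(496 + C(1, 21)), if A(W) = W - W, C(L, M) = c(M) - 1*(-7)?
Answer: 0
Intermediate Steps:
c(v) = -4
C(L, M) = 3 (C(L, M) = -4 - 1*(-7) = -4 + 7 = 3)
A(W) = 0
A(H(-1))*(496 + C(1, 21)) = 0*(496 + 3) = 0*499 = 0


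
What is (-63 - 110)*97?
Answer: -16781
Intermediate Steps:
(-63 - 110)*97 = -173*97 = -16781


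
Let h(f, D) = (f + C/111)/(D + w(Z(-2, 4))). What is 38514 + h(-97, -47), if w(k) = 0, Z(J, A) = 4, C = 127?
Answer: 200938178/5217 ≈ 38516.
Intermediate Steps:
h(f, D) = (127/111 + f)/D (h(f, D) = (f + 127/111)/(D + 0) = (f + 127*(1/111))/D = (f + 127/111)/D = (127/111 + f)/D)
38514 + h(-97, -47) = 38514 + (127/111 - 97)/(-47) = 38514 - 1/47*(-10640/111) = 38514 + 10640/5217 = 200938178/5217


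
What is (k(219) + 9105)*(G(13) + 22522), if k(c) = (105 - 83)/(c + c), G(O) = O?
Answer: 44934925210/219 ≈ 2.0518e+8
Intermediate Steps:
k(c) = 11/c (k(c) = 22/((2*c)) = 22*(1/(2*c)) = 11/c)
(k(219) + 9105)*(G(13) + 22522) = (11/219 + 9105)*(13 + 22522) = (11*(1/219) + 9105)*22535 = (11/219 + 9105)*22535 = (1994006/219)*22535 = 44934925210/219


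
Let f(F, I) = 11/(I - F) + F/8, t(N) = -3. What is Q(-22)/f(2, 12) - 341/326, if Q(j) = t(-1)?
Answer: -9589/2934 ≈ -3.2682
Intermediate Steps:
f(F, I) = 11/(I - F) + F/8 (f(F, I) = 11/(I - F) + F*(⅛) = 11/(I - F) + F/8)
Q(j) = -3
Q(-22)/f(2, 12) - 341/326 = -3*8*(2 - 1*12)/(-88 + 2² - 1*2*12) - 341/326 = -3*8*(2 - 12)/(-88 + 4 - 24) - 341*1/326 = -3/((⅛)*(-108)/(-10)) - 341/326 = -3/((⅛)*(-⅒)*(-108)) - 341/326 = -3/27/20 - 341/326 = -3*20/27 - 341/326 = -20/9 - 341/326 = -9589/2934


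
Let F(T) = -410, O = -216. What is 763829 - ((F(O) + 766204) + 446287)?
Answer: -448252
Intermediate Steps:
763829 - ((F(O) + 766204) + 446287) = 763829 - ((-410 + 766204) + 446287) = 763829 - (765794 + 446287) = 763829 - 1*1212081 = 763829 - 1212081 = -448252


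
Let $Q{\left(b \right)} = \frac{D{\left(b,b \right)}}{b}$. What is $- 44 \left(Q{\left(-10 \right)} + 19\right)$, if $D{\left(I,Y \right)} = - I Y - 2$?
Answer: $- \frac{6424}{5} \approx -1284.8$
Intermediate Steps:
$D{\left(I,Y \right)} = -2 - I Y$ ($D{\left(I,Y \right)} = - I Y - 2 = -2 - I Y$)
$Q{\left(b \right)} = \frac{-2 - b^{2}}{b}$ ($Q{\left(b \right)} = \frac{-2 - b b}{b} = \frac{-2 - b^{2}}{b}$)
$- 44 \left(Q{\left(-10 \right)} + 19\right) = - 44 \left(\left(\left(-1\right) \left(-10\right) - \frac{2}{-10}\right) + 19\right) = - 44 \left(\left(10 - - \frac{1}{5}\right) + 19\right) = - 44 \left(\left(10 + \frac{1}{5}\right) + 19\right) = - 44 \left(\frac{51}{5} + 19\right) = \left(-44\right) \frac{146}{5} = - \frac{6424}{5}$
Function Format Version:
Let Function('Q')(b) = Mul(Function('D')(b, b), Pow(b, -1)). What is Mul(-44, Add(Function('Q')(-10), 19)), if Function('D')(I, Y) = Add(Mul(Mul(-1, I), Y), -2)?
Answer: Rational(-6424, 5) ≈ -1284.8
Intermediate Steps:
Function('D')(I, Y) = Add(-2, Mul(-1, I, Y)) (Function('D')(I, Y) = Add(Mul(-1, I, Y), -2) = Add(-2, Mul(-1, I, Y)))
Function('Q')(b) = Mul(Pow(b, -1), Add(-2, Mul(-1, Pow(b, 2)))) (Function('Q')(b) = Mul(Add(-2, Mul(-1, b, b)), Pow(b, -1)) = Mul(Add(-2, Mul(-1, Pow(b, 2))), Pow(b, -1)) = Mul(Pow(b, -1), Add(-2, Mul(-1, Pow(b, 2)))))
Mul(-44, Add(Function('Q')(-10), 19)) = Mul(-44, Add(Add(Mul(-1, -10), Mul(-2, Pow(-10, -1))), 19)) = Mul(-44, Add(Add(10, Mul(-2, Rational(-1, 10))), 19)) = Mul(-44, Add(Add(10, Rational(1, 5)), 19)) = Mul(-44, Add(Rational(51, 5), 19)) = Mul(-44, Rational(146, 5)) = Rational(-6424, 5)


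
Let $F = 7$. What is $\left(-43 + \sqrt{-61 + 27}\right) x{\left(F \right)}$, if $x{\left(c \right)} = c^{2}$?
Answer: $-2107 + 49 i \sqrt{34} \approx -2107.0 + 285.72 i$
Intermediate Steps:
$\left(-43 + \sqrt{-61 + 27}\right) x{\left(F \right)} = \left(-43 + \sqrt{-61 + 27}\right) 7^{2} = \left(-43 + \sqrt{-34}\right) 49 = \left(-43 + i \sqrt{34}\right) 49 = -2107 + 49 i \sqrt{34}$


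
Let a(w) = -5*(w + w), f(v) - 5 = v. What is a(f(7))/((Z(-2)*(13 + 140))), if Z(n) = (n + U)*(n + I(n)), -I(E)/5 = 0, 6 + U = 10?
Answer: 10/51 ≈ 0.19608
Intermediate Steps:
U = 4 (U = -6 + 10 = 4)
I(E) = 0 (I(E) = -5*0 = 0)
f(v) = 5 + v
Z(n) = n*(4 + n) (Z(n) = (n + 4)*(n + 0) = (4 + n)*n = n*(4 + n))
a(w) = -10*w
a(f(7))/((Z(-2)*(13 + 140))) = (-10*(5 + 7))/(((-2*(4 - 2))*(13 + 140))) = (-10*12)/((-2*2*153)) = -120/((-4*153)) = -120/(-612) = -120*(-1/612) = 10/51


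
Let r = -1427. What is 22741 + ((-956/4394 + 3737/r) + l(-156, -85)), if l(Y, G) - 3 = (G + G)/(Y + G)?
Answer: 17182930242311/755563679 ≈ 22742.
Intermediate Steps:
l(Y, G) = 3 + 2*G/(G + Y) (l(Y, G) = 3 + (G + G)/(Y + G) = 3 + (2*G)/(G + Y) = 3 + 2*G/(G + Y))
22741 + ((-956/4394 + 3737/r) + l(-156, -85)) = 22741 + ((-956/4394 + 3737/(-1427)) + (3*(-156) + 5*(-85))/(-85 - 156)) = 22741 + ((-956*1/4394 + 3737*(-1/1427)) + (-468 - 425)/(-241)) = 22741 + ((-478/2197 - 3737/1427) - 1/241*(-893)) = 22741 + (-8892295/3135119 + 893/241) = 22741 + 656618172/755563679 = 17182930242311/755563679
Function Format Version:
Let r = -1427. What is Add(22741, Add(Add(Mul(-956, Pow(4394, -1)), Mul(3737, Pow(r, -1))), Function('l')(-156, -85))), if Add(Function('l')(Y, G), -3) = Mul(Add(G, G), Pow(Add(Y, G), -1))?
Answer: Rational(17182930242311, 755563679) ≈ 22742.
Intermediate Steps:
Function('l')(Y, G) = Add(3, Mul(2, G, Pow(Add(G, Y), -1))) (Function('l')(Y, G) = Add(3, Mul(Add(G, G), Pow(Add(Y, G), -1))) = Add(3, Mul(Mul(2, G), Pow(Add(G, Y), -1))) = Add(3, Mul(2, G, Pow(Add(G, Y), -1))))
Add(22741, Add(Add(Mul(-956, Pow(4394, -1)), Mul(3737, Pow(r, -1))), Function('l')(-156, -85))) = Add(22741, Add(Add(Mul(-956, Pow(4394, -1)), Mul(3737, Pow(-1427, -1))), Mul(Pow(Add(-85, -156), -1), Add(Mul(3, -156), Mul(5, -85))))) = Add(22741, Add(Add(Mul(-956, Rational(1, 4394)), Mul(3737, Rational(-1, 1427))), Mul(Pow(-241, -1), Add(-468, -425)))) = Add(22741, Add(Add(Rational(-478, 2197), Rational(-3737, 1427)), Mul(Rational(-1, 241), -893))) = Add(22741, Add(Rational(-8892295, 3135119), Rational(893, 241))) = Add(22741, Rational(656618172, 755563679)) = Rational(17182930242311, 755563679)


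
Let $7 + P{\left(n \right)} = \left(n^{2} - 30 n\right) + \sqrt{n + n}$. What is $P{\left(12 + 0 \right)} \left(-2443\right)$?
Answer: $544789 - 4886 \sqrt{6} \approx 5.3282 \cdot 10^{5}$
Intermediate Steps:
$P{\left(n \right)} = -7 + n^{2} - 30 n + \sqrt{2} \sqrt{n}$ ($P{\left(n \right)} = -7 + \left(\left(n^{2} - 30 n\right) + \sqrt{n + n}\right) = -7 + \left(\left(n^{2} - 30 n\right) + \sqrt{2 n}\right) = -7 + \left(\left(n^{2} - 30 n\right) + \sqrt{2} \sqrt{n}\right) = -7 + \left(n^{2} - 30 n + \sqrt{2} \sqrt{n}\right) = -7 + n^{2} - 30 n + \sqrt{2} \sqrt{n}$)
$P{\left(12 + 0 \right)} \left(-2443\right) = \left(-7 + \left(12 + 0\right)^{2} - 30 \left(12 + 0\right) + \sqrt{2} \sqrt{12 + 0}\right) \left(-2443\right) = \left(-7 + 12^{2} - 360 + \sqrt{2} \sqrt{12}\right) \left(-2443\right) = \left(-7 + 144 - 360 + \sqrt{2} \cdot 2 \sqrt{3}\right) \left(-2443\right) = \left(-7 + 144 - 360 + 2 \sqrt{6}\right) \left(-2443\right) = \left(-223 + 2 \sqrt{6}\right) \left(-2443\right) = 544789 - 4886 \sqrt{6}$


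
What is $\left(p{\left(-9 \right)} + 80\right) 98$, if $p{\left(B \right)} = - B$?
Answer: $8722$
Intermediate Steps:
$\left(p{\left(-9 \right)} + 80\right) 98 = \left(\left(-1\right) \left(-9\right) + 80\right) 98 = \left(9 + 80\right) 98 = 89 \cdot 98 = 8722$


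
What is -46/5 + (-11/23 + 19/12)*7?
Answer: -2021/1380 ≈ -1.4645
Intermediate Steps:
-46/5 + (-11/23 + 19/12)*7 = -46/5 + (305/276)*7 = -46/5 + 2135/276 = -2021/1380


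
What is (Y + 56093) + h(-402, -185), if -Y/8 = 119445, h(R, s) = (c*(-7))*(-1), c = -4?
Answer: -899495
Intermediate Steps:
h(R, s) = -28 (h(R, s) = -4*(-7)*(-1) = 28*(-1) = -28)
Y = -955560 (Y = -8*119445 = -955560)
(Y + 56093) + h(-402, -185) = (-955560 + 56093) - 28 = -899467 - 28 = -899495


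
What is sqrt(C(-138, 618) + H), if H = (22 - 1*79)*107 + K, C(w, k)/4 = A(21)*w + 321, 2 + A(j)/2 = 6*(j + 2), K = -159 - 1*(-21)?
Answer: 3*I*sqrt(17233) ≈ 393.82*I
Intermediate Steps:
K = -138 (K = -159 + 21 = -138)
A(j) = 20 + 12*j (A(j) = -4 + 2*(6*(j + 2)) = -4 + 2*(6*(2 + j)) = -4 + 2*(12 + 6*j) = -4 + (24 + 12*j) = 20 + 12*j)
C(w, k) = 1284 + 1088*w (C(w, k) = 4*((20 + 12*21)*w + 321) = 4*((20 + 252)*w + 321) = 4*(272*w + 321) = 4*(321 + 272*w) = 1284 + 1088*w)
H = -6237 (H = (22 - 1*79)*107 - 138 = (22 - 79)*107 - 138 = -57*107 - 138 = -6099 - 138 = -6237)
sqrt(C(-138, 618) + H) = sqrt((1284 + 1088*(-138)) - 6237) = sqrt((1284 - 150144) - 6237) = sqrt(-148860 - 6237) = sqrt(-155097) = 3*I*sqrt(17233)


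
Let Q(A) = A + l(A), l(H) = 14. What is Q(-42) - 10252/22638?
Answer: -29278/1029 ≈ -28.453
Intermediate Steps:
Q(A) = 14 + A (Q(A) = A + 14 = 14 + A)
Q(-42) - 10252/22638 = (14 - 42) - 10252/22638 = -28 - 10252/22638 = -28 - 1*466/1029 = -28 - 466/1029 = -29278/1029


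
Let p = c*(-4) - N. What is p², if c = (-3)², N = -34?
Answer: 4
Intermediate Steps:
c = 9
p = -2 (p = 9*(-4) - 1*(-34) = -36 + 34 = -2)
p² = (-2)² = 4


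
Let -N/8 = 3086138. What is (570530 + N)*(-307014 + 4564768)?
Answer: -102690954922796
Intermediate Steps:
N = -24689104 (N = -8*3086138 = -24689104)
(570530 + N)*(-307014 + 4564768) = (570530 - 24689104)*(-307014 + 4564768) = -24118574*4257754 = -102690954922796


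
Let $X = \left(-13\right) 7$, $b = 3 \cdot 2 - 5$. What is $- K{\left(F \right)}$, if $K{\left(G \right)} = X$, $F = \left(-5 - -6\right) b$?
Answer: $91$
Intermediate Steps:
$b = 1$ ($b = 6 - 5 = 1$)
$X = -91$
$F = 1$ ($F = \left(-5 - -6\right) 1 = \left(-5 + 6\right) 1 = 1 \cdot 1 = 1$)
$K{\left(G \right)} = -91$
$- K{\left(F \right)} = \left(-1\right) \left(-91\right) = 91$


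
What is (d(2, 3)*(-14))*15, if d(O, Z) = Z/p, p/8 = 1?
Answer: -315/4 ≈ -78.750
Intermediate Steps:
p = 8 (p = 8*1 = 8)
d(O, Z) = Z/8
(d(2, 3)*(-14))*15 = (((⅛)*3)*(-14))*15 = ((3/8)*(-14))*15 = -21/4*15 = -315/4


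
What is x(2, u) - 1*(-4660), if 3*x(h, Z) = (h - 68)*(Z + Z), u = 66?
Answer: 1756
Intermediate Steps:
x(h, Z) = 2*Z*(-68 + h)/3 (x(h, Z) = ((h - 68)*(Z + Z))/3 = ((-68 + h)*(2*Z))/3 = (2*Z*(-68 + h))/3 = 2*Z*(-68 + h)/3)
x(2, u) - 1*(-4660) = (⅔)*66*(-68 + 2) - 1*(-4660) = (⅔)*66*(-66) + 4660 = -2904 + 4660 = 1756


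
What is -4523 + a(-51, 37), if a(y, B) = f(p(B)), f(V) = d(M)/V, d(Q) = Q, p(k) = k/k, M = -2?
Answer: -4525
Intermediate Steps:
p(k) = 1
f(V) = -2/V
a(y, B) = -2 (a(y, B) = -2/1 = -2*1 = -2)
-4523 + a(-51, 37) = -4523 - 2 = -4525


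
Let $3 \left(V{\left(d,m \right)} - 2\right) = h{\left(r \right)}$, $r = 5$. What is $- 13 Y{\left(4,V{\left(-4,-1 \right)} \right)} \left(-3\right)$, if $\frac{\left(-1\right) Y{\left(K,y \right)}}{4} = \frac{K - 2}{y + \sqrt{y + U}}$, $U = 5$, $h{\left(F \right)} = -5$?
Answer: $\frac{936}{47} - \frac{3744 \sqrt{3}}{47} \approx -118.06$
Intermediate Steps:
$V{\left(d,m \right)} = \frac{1}{3}$ ($V{\left(d,m \right)} = 2 + \frac{1}{3} \left(-5\right) = 2 - \frac{5}{3} = \frac{1}{3}$)
$Y{\left(K,y \right)} = - \frac{4 \left(-2 + K\right)}{y + \sqrt{5 + y}}$ ($Y{\left(K,y \right)} = - 4 \frac{K - 2}{y + \sqrt{y + 5}} = - 4 \frac{-2 + K}{y + \sqrt{5 + y}} = - \frac{4 \left(-2 + K\right)}{y + \sqrt{5 + y}}$)
$- 13 Y{\left(4,V{\left(-4,-1 \right)} \right)} \left(-3\right) = - 13 \frac{4 \left(2 - 4\right)}{\frac{1}{3} + \sqrt{5 + \frac{1}{3}}} \left(-3\right) = - 13 \frac{4 \left(2 - 4\right)}{\frac{1}{3} + \sqrt{\frac{16}{3}}} \left(-3\right) = - 13 \cdot 4 \frac{1}{\frac{1}{3} + \frac{4 \sqrt{3}}{3}} \left(-2\right) \left(-3\right) = - 13 \left(- \frac{8}{\frac{1}{3} + \frac{4 \sqrt{3}}{3}}\right) \left(-3\right) = \frac{104}{\frac{1}{3} + \frac{4 \sqrt{3}}{3}} \left(-3\right) = - \frac{312}{\frac{1}{3} + \frac{4 \sqrt{3}}{3}}$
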